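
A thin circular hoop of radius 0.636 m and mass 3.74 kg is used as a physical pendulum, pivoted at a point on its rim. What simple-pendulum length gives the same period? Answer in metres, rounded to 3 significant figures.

The equivalent simple-pendulum length is L_eq = I/(md), where I is about the pivot and d = 0.6360 m.
I_cm = mR² = 1.513 kg·m², so I = I_cm + md² = 1.513 + 1.513 = 3.026 kg·m².
L_eq = 3.026/(3.74 × 0.6360) = 1.27 m.

1.27 m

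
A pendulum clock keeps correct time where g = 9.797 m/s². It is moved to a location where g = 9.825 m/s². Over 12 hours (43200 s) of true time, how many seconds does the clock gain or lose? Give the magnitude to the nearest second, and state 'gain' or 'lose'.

The clock's period scales as T ∝ 1/√g, so T'/T = √(9.797/9.825) = 0.998574.
In 43200 s of true time the clock registers 43200/0.998574 = 43261.7 s, so it gains 62 s.

gain 62 s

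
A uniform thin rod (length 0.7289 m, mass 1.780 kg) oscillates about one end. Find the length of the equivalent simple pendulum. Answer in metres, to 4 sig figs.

The equivalent simple-pendulum length is L_eq = I/(md), where I is about the pivot and d = 0.36445 m.
I_cm = (1/12)mL² = 0.078809 kg·m², so I = I_cm + md² = 0.078809 + 0.23643 = 0.31524 kg·m².
L_eq = 0.31524/(1.780 × 0.36445) = 0.4859 m.

0.4859 m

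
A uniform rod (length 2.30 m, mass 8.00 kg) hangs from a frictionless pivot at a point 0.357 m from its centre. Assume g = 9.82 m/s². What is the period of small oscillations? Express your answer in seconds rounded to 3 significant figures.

2.53 s

For a physical pendulum T = 2π√(I/(mgd)), with d = 0.3570 m from pivot to centre of mass.
I_cm = mL²/12 = 8.00 × 2.30²/12 = 3.527 kg·m²; I = I_cm + md² = 3.527 + 8.00 × 0.3570² = 4.546 kg·m².
T = 2π√(4.546/(8.00 × 9.82 × 0.3570)) = 2.53 s.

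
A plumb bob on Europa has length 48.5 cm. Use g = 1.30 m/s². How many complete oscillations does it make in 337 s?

87

T = 2π√(L/g) = 2π√(0.485/1.30) = 3.838 s.
Number of complete oscillations = ⌊337/3.838⌋ = ⌊87.81⌋ = 87.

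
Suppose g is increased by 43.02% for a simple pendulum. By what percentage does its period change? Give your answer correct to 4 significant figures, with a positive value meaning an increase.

-16.38%

T ∝ 1/√g, so T'/T = 1/√(1.4302) = 0.83618.
Percentage change in T = (0.83618 − 1) × 100% = -16.38%.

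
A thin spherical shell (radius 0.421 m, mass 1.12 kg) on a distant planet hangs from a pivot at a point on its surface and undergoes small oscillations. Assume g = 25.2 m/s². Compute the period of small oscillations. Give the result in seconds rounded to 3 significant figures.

I_cm = (2/3)mr² = 0.1323 kg·m². The pivot is at distance d = 0.421 m from the centre of mass.
By the parallel-axis theorem, I = I_cm + md² = 0.1323 + 0.1985 = 0.3308 kg·m².
T = 2π√(I/(mgd)) = 2π√(0.3308/(1.12 × 25.2 × 0.421)) = 1.05 s.

1.05 s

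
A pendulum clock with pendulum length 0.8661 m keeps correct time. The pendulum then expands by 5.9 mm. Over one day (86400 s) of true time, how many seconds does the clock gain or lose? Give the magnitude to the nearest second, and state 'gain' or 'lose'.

T ∝ √L, so T'/T = √(0.87200/0.8661) = 1.00340.
In 86400 s of true time the clock registers 86400/1.00340 = 86107.2 s, so it loses 293 s.

lose 293 s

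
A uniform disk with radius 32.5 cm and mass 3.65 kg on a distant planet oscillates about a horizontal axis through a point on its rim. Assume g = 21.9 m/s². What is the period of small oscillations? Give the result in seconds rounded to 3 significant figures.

I_cm = ½mr² = 0.1928 kg·m². The pivot is at distance d = 0.325 m from the centre of mass.
By the parallel-axis theorem, I = I_cm + md² = 0.1928 + 0.3855 = 0.5783 kg·m².
T = 2π√(I/(mgd)) = 2π√(0.5783/(3.65 × 21.9 × 0.325)) = 0.937 s.

0.937 s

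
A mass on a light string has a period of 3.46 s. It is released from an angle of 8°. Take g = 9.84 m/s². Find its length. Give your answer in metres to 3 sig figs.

2.98 m

From T = 2π√(L/g), L = gT²/(4π²) = 9.84 × 3.460²/(4π²) = 2.98 m.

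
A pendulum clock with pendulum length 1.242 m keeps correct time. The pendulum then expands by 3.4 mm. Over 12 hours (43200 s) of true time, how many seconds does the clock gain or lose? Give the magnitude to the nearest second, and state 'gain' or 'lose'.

T ∝ √L, so T'/T = √(1.24540/1.242) = 1.00137.
In 43200 s of true time the clock registers 43200/1.00137 = 43141.0 s, so it loses 59 s.

lose 59 s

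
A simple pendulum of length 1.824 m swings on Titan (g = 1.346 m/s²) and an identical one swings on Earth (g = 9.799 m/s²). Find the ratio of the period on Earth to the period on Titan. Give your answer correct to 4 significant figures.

0.3706

T ∝ 1/√g, so T₂/T₁ = √(g₁/g₂) = √(1.346/9.799) = 0.3706.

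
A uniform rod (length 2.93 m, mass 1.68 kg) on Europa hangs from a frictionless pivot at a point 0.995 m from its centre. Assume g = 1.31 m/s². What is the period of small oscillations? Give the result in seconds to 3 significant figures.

For a physical pendulum T = 2π√(I/(mgd)), with d = 0.9950 m from pivot to centre of mass.
I_cm = mL²/12 = 1.68 × 2.93²/12 = 1.202 kg·m²; I = I_cm + md² = 1.202 + 1.68 × 0.9950² = 2.865 kg·m².
T = 2π√(2.865/(1.68 × 1.31 × 0.9950)) = 7.19 s.

7.19 s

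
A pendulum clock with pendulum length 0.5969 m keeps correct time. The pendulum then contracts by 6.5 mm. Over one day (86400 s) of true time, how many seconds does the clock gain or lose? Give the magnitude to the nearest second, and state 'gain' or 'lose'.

T ∝ √L, so T'/T = √(0.59040/0.5969) = 0.994540.
In 86400 s of true time the clock registers 86400/0.994540 = 86874.3 s, so it gains 474 s.

gain 474 s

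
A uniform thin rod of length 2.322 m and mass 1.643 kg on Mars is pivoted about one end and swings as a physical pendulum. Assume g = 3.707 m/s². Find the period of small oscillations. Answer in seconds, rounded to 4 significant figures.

For a physical pendulum T = 2π√(I/(mgd)), with d = 1.1610 m from pivot to centre of mass.
I_cm = mL²/12 = 1.643 × 2.322²/12 = 0.73821 kg·m²; I = I_cm + md² = 0.73821 + 1.643 × 1.1610² = 2.9528 kg·m².
T = 2π√(2.9528/(1.643 × 3.707 × 1.1610)) = 4.060 s.

4.060 s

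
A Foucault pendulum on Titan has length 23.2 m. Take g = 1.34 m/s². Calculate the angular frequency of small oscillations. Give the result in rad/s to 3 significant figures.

ω = √(g/L) = √(1.34/23.2) = 0.240 rad/s.

0.240 rad/s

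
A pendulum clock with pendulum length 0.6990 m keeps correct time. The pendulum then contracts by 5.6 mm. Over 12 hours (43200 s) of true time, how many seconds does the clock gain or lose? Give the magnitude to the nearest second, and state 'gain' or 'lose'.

gain 174 s

T ∝ √L, so T'/T = √(0.69340/0.6990) = 0.995986.
In 43200 s of true time the clock registers 43200/0.995986 = 43374.1 s, so it gains 174 s.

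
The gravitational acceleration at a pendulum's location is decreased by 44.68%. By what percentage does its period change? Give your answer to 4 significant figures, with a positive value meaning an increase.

T ∝ 1/√g, so T'/T = 1/√(0.55320) = 1.3445.
Percentage change in T = (1.3445 − 1) × 100% = 34.45%.

34.45%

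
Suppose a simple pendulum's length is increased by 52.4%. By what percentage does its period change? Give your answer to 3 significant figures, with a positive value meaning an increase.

23.5%

T ∝ √L, so T'/T = √(1.524) = 1.235.
Percentage change in T = (1.235 − 1) × 100% = 23.5%.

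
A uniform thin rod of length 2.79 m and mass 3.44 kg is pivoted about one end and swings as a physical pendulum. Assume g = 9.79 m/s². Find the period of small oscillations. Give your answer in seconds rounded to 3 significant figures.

For a physical pendulum T = 2π√(I/(mgd)), with d = 1.395 m from pivot to centre of mass.
I_cm = mL²/12 = 3.44 × 2.79²/12 = 2.231 kg·m²; I = I_cm + md² = 2.231 + 3.44 × 1.395² = 8.926 kg·m².
T = 2π√(8.926/(3.44 × 9.79 × 1.395)) = 2.74 s.

2.74 s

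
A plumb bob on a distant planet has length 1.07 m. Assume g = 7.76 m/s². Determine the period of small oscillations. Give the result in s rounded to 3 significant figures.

T = 2π√(L/g) = 2π√(1.07/7.76) = 2π × 0.3713 = 2.33 s.

2.33 s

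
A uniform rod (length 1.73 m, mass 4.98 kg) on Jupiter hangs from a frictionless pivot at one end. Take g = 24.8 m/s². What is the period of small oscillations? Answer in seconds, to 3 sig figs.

For a physical pendulum T = 2π√(I/(mgd)), with d = 0.8650 m from pivot to centre of mass.
I_cm = mL²/12 = 4.98 × 1.73²/12 = 1.242 kg·m²; I = I_cm + md² = 1.242 + 4.98 × 0.8650² = 4.968 kg·m².
T = 2π√(4.968/(4.98 × 24.8 × 0.8650)) = 1.35 s.

1.35 s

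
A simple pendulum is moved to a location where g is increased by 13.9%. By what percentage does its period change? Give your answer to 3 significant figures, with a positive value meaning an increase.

-6.30%

T ∝ 1/√g, so T'/T = 1/√(1.139) = 0.9370.
Percentage change in T = (0.9370 − 1) × 100% = -6.30%.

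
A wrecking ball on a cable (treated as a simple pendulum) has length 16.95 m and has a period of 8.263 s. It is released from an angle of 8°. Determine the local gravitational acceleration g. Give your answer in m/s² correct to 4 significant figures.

From T = 2π√(L/g), g = 4π²L/T² = 4π² × 16.95/8.2630² = 9.801 m/s².

9.801 m/s²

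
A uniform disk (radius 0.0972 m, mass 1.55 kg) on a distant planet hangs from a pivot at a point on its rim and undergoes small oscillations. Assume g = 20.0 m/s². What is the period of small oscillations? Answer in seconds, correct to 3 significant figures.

0.536 s

I_cm = ½mr² = 0.007322 kg·m². The pivot is at distance d = 0.0972 m from the centre of mass.
By the parallel-axis theorem, I = I_cm + md² = 0.007322 + 0.01464 = 0.02197 kg·m².
T = 2π√(I/(mgd)) = 2π√(0.02197/(1.55 × 20.0 × 0.0972)) = 0.536 s.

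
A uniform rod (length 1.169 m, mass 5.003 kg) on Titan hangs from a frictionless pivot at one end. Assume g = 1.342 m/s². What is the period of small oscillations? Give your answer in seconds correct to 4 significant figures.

4.788 s

For a physical pendulum T = 2π√(I/(mgd)), with d = 0.58450 m from pivot to centre of mass.
I_cm = mL²/12 = 5.003 × 1.169²/12 = 0.56974 kg·m²; I = I_cm + md² = 0.56974 + 5.003 × 0.58450² = 2.2790 kg·m².
T = 2π√(2.2790/(5.003 × 1.342 × 0.58450)) = 4.788 s.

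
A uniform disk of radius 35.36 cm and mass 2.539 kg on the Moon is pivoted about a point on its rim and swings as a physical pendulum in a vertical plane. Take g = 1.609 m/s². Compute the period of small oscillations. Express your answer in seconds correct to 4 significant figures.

I_cm = ½mr² = 0.15873 kg·m². The pivot is at distance d = 0.3536 m from the centre of mass.
By the parallel-axis theorem, I = I_cm + md² = 0.15873 + 0.31746 = 0.47619 kg·m².
T = 2π√(I/(mgd)) = 2π√(0.47619/(2.539 × 1.609 × 0.3536)) = 3.607 s.

3.607 s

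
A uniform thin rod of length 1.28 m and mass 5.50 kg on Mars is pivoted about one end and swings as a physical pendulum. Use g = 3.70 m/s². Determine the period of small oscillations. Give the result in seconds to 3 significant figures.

For a physical pendulum T = 2π√(I/(mgd)), with d = 0.6400 m from pivot to centre of mass.
I_cm = mL²/12 = 5.50 × 1.28²/12 = 0.7509 kg·m²; I = I_cm + md² = 0.7509 + 5.50 × 0.6400² = 3.004 kg·m².
T = 2π√(3.004/(5.50 × 3.70 × 0.6400)) = 3.02 s.

3.02 s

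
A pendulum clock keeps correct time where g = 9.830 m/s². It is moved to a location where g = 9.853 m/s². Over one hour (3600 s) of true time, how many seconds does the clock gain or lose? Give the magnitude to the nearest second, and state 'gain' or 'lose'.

gain 4 s

The clock's period scales as T ∝ 1/√g, so T'/T = √(9.830/9.853) = 0.998832.
In 3600 s of true time the clock registers 3600/0.998832 = 3604.2 s, so it gains 4 s.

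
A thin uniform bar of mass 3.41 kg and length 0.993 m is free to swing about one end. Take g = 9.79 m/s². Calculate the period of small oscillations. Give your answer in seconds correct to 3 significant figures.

For a physical pendulum T = 2π√(I/(mgd)), with d = 0.4965 m from pivot to centre of mass.
I_cm = mL²/12 = 3.41 × 0.993²/12 = 0.2802 kg·m²; I = I_cm + md² = 0.2802 + 3.41 × 0.4965² = 1.121 kg·m².
T = 2π√(1.121/(3.41 × 9.79 × 0.4965)) = 1.63 s.

1.63 s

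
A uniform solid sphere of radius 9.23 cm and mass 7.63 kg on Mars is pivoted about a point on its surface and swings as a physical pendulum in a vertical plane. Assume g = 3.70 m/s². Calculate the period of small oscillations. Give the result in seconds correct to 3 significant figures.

1.17 s

I_cm = (2/5)mr² = 0.02600 kg·m². The pivot is at distance d = 0.0923 m from the centre of mass.
By the parallel-axis theorem, I = I_cm + md² = 0.02600 + 0.06500 = 0.09100 kg·m².
T = 2π√(I/(mgd)) = 2π√(0.09100/(7.63 × 3.70 × 0.0923)) = 1.17 s.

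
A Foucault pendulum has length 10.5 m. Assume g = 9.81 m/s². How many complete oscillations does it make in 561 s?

86

T = 2π√(L/g) = 2π√(10.5/9.81) = 6.500 s.
Number of complete oscillations = ⌊561/6.500⌋ = ⌊86.30⌋ = 86.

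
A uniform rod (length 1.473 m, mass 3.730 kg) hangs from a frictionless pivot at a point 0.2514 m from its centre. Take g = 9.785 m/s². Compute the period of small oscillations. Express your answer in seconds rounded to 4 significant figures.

For a physical pendulum T = 2π√(I/(mgd)), with d = 0.25140 m from pivot to centre of mass.
I_cm = mL²/12 = 3.730 × 1.473²/12 = 0.67442 kg·m²; I = I_cm + md² = 0.67442 + 3.730 × 0.25140² = 0.91017 kg·m².
T = 2π√(0.91017/(3.730 × 9.785 × 0.25140)) = 1.979 s.

1.979 s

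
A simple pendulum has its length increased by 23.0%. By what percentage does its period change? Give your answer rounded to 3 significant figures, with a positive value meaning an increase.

T ∝ √L, so T'/T = √(1.230) = 1.109.
Percentage change in T = (1.109 − 1) × 100% = 10.9%.

10.9%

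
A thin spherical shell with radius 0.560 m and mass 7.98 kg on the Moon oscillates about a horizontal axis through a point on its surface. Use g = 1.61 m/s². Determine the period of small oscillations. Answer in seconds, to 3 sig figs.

4.78 s

I_cm = (2/3)mr² = 1.668 kg·m². The pivot is at distance d = 0.560 m from the centre of mass.
By the parallel-axis theorem, I = I_cm + md² = 1.668 + 2.503 = 4.171 kg·m².
T = 2π√(I/(mgd)) = 2π√(4.171/(7.98 × 1.61 × 0.560)) = 4.78 s.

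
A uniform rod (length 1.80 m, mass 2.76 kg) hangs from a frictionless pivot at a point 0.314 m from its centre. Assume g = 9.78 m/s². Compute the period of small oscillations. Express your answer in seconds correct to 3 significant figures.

2.18 s

For a physical pendulum T = 2π√(I/(mgd)), with d = 0.3140 m from pivot to centre of mass.
I_cm = mL²/12 = 2.76 × 1.80²/12 = 0.7452 kg·m²; I = I_cm + md² = 0.7452 + 2.76 × 0.3140² = 1.017 kg·m².
T = 2π√(1.017/(2.76 × 9.78 × 0.3140)) = 2.18 s.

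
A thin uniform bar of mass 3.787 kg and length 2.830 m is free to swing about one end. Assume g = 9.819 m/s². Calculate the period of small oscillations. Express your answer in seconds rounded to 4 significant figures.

For a physical pendulum T = 2π√(I/(mgd)), with d = 1.4150 m from pivot to centre of mass.
I_cm = mL²/12 = 3.787 × 2.830²/12 = 2.5275 kg·m²; I = I_cm + md² = 2.5275 + 3.787 × 1.4150² = 10.110 kg·m².
T = 2π√(10.110/(3.787 × 9.819 × 1.4150)) = 2.754 s.

2.754 s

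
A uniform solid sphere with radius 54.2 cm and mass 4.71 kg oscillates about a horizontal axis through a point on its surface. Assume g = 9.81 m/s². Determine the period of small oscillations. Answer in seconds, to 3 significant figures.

1.75 s

I_cm = (2/5)mr² = 0.5535 kg·m². The pivot is at distance d = 0.542 m from the centre of mass.
By the parallel-axis theorem, I = I_cm + md² = 0.5535 + 1.384 = 1.937 kg·m².
T = 2π√(I/(mgd)) = 2π√(1.937/(4.71 × 9.81 × 0.542)) = 1.75 s.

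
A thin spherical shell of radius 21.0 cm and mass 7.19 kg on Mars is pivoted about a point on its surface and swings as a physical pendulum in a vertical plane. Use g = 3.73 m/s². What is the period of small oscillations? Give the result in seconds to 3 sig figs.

I_cm = (2/3)mr² = 0.2114 kg·m². The pivot is at distance d = 0.210 m from the centre of mass.
By the parallel-axis theorem, I = I_cm + md² = 0.2114 + 0.3171 = 0.5285 kg·m².
T = 2π√(I/(mgd)) = 2π√(0.5285/(7.19 × 3.73 × 0.210)) = 1.92 s.

1.92 s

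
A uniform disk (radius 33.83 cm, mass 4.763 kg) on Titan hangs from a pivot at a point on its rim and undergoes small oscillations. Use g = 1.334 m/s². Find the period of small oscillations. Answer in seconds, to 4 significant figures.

3.875 s

I_cm = ½mr² = 0.27256 kg·m². The pivot is at distance d = 0.3383 m from the centre of mass.
By the parallel-axis theorem, I = I_cm + md² = 0.27256 + 0.54511 = 0.81767 kg·m².
T = 2π√(I/(mgd)) = 2π√(0.81767/(4.763 × 1.334 × 0.3383)) = 3.875 s.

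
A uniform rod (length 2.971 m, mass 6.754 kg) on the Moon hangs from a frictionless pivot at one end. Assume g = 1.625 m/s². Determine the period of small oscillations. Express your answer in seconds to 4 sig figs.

6.937 s

For a physical pendulum T = 2π√(I/(mgd)), with d = 1.4855 m from pivot to centre of mass.
I_cm = mL²/12 = 6.754 × 2.971²/12 = 4.9680 kg·m²; I = I_cm + md² = 4.9680 + 6.754 × 1.4855² = 19.872 kg·m².
T = 2π√(19.872/(6.754 × 1.625 × 1.4855)) = 6.937 s.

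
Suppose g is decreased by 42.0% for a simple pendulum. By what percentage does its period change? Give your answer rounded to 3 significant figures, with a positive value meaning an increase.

31.3%

T ∝ 1/√g, so T'/T = 1/√(0.5800) = 1.313.
Percentage change in T = (1.313 − 1) × 100% = 31.3%.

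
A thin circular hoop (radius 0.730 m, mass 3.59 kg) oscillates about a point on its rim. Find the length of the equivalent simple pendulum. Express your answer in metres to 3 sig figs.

1.46 m

The equivalent simple-pendulum length is L_eq = I/(md), where I is about the pivot and d = 0.7300 m.
I_cm = mR² = 1.913 kg·m², so I = I_cm + md² = 1.913 + 1.913 = 3.826 kg·m².
L_eq = 3.826/(3.59 × 0.7300) = 1.46 m.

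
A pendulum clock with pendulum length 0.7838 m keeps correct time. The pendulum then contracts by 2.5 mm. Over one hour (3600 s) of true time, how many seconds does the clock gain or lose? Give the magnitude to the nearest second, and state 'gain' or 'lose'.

T ∝ √L, so T'/T = √(0.78130/0.7838) = 0.998404.
In 3600 s of true time the clock registers 3600/0.998404 = 3605.8 s, so it gains 6 s.

gain 6 s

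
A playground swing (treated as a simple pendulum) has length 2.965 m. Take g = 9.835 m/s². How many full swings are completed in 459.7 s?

T = 2π√(L/g) = 2π√(2.965/9.835) = 3.4499 s.
Number of complete oscillations = ⌊459.7/3.4499⌋ = ⌊133.25⌋ = 133.

133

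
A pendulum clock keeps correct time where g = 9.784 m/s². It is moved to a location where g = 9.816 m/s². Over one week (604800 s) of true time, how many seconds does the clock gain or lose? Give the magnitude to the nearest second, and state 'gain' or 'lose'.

The clock's period scales as T ∝ 1/√g, so T'/T = √(9.784/9.816) = 0.998369.
In 604800 s of true time the clock registers 604800/0.998369 = 605788.2 s, so it gains 988 s.

gain 988 s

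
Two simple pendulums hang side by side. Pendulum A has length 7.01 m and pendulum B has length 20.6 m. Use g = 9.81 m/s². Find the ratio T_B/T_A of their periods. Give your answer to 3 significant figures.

1.71

T ∝ √L, so T_B/T_A = √(L_B/L_A) = √(20.6/7.01) = 1.71.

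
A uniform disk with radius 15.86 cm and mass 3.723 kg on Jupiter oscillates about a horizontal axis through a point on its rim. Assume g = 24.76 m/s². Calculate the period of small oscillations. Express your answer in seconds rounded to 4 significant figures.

0.6159 s

I_cm = ½mr² = 0.046824 kg·m². The pivot is at distance d = 0.1586 m from the centre of mass.
By the parallel-axis theorem, I = I_cm + md² = 0.046824 + 0.093648 = 0.14047 kg·m².
T = 2π√(I/(mgd)) = 2π√(0.14047/(3.723 × 24.76 × 0.1586)) = 0.6159 s.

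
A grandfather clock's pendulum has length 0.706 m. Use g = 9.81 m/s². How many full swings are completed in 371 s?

T = 2π√(L/g) = 2π√(0.706/9.81) = 1.686 s.
Number of complete oscillations = ⌊371/1.686⌋ = ⌊220.1⌋ = 220.

220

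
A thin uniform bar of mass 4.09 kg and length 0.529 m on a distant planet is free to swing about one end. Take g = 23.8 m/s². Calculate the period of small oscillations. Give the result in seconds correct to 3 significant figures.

0.765 s

For a physical pendulum T = 2π√(I/(mgd)), with d = 0.2645 m from pivot to centre of mass.
I_cm = mL²/12 = 4.09 × 0.529²/12 = 0.09538 kg·m²; I = I_cm + md² = 0.09538 + 4.09 × 0.2645² = 0.3815 kg·m².
T = 2π√(0.3815/(4.09 × 23.8 × 0.2645)) = 0.765 s.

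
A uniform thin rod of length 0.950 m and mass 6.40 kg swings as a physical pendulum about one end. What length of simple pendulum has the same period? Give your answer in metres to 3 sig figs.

0.633 m

The equivalent simple-pendulum length is L_eq = I/(md), where I is about the pivot and d = 0.4750 m.
I_cm = (1/12)mL² = 0.4813 kg·m², so I = I_cm + md² = 0.4813 + 1.444 = 1.925 kg·m².
L_eq = 1.925/(6.40 × 0.4750) = 0.633 m.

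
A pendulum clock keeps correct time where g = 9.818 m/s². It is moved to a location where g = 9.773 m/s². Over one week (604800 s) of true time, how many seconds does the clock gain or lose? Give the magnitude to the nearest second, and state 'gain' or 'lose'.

The clock's period scales as T ∝ 1/√g, so T'/T = √(9.818/9.773) = 1.00230.
In 604800 s of true time the clock registers 604800/1.00230 = 603412.4 s, so it loses 1388 s.

lose 1388 s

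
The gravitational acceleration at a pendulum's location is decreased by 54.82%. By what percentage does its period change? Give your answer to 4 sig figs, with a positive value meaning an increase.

48.77%

T ∝ 1/√g, so T'/T = 1/√(0.45180) = 1.4877.
Percentage change in T = (1.4877 − 1) × 100% = 48.77%.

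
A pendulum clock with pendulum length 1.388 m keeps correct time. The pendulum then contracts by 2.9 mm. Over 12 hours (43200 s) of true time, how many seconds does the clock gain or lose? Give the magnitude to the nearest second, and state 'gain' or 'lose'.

T ∝ √L, so T'/T = √(1.38510/1.388) = 0.998955.
In 43200 s of true time the clock registers 43200/0.998955 = 43245.2 s, so it gains 45 s.

gain 45 s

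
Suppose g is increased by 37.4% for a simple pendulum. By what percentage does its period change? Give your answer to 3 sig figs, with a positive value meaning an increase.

-14.7%

T ∝ 1/√g, so T'/T = 1/√(1.374) = 0.8531.
Percentage change in T = (0.8531 − 1) × 100% = -14.7%.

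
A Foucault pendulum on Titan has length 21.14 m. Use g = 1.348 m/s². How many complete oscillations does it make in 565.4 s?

22

T = 2π√(L/g) = 2π√(21.14/1.348) = 24.882 s.
Number of complete oscillations = ⌊565.4/24.882⌋ = ⌊22.723⌋ = 22.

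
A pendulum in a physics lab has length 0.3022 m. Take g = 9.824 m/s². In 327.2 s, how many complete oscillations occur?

T = 2π√(L/g) = 2π√(0.3022/9.824) = 1.1020 s.
Number of complete oscillations = ⌊327.2/1.1020⌋ = ⌊296.91⌋ = 296.

296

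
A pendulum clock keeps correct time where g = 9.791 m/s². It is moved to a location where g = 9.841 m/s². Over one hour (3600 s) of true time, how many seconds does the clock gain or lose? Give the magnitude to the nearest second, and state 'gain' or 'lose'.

The clock's period scales as T ∝ 1/√g, so T'/T = √(9.791/9.841) = 0.997456.
In 3600 s of true time the clock registers 3600/0.997456 = 3609.2 s, so it gains 9 s.

gain 9 s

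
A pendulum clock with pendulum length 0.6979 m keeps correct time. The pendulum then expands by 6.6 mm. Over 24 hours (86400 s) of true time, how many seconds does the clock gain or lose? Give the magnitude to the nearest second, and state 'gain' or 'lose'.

T ∝ √L, so T'/T = √(0.70450/0.6979) = 1.00472.
In 86400 s of true time the clock registers 86400/1.00472 = 85994.3 s, so it loses 406 s.

lose 406 s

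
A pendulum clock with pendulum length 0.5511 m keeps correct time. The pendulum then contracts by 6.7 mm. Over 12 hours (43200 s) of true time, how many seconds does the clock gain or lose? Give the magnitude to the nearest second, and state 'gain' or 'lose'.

T ∝ √L, so T'/T = √(0.54440/0.5511) = 0.993903.
In 43200 s of true time the clock registers 43200/0.993903 = 43465.0 s, so it gains 265 s.

gain 265 s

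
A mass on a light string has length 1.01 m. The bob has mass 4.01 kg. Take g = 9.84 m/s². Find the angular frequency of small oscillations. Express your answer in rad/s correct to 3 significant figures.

ω = √(g/L) = √(9.84/1.01) = 3.12 rad/s.

3.12 rad/s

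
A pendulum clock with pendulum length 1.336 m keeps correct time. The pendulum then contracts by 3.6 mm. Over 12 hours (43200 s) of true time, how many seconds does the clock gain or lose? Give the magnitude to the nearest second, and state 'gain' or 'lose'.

gain 58 s

T ∝ √L, so T'/T = √(1.33240/1.336) = 0.998652.
In 43200 s of true time the clock registers 43200/0.998652 = 43258.3 s, so it gains 58 s.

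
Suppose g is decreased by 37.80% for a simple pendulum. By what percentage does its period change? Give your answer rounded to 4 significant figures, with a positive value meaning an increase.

26.80%

T ∝ 1/√g, so T'/T = 1/√(0.62200) = 1.2680.
Percentage change in T = (1.2680 − 1) × 100% = 26.80%.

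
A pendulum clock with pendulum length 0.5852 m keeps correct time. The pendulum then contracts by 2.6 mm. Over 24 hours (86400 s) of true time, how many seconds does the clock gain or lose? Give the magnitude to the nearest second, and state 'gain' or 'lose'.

gain 193 s

T ∝ √L, so T'/T = √(0.58260/0.5852) = 0.997776.
In 86400 s of true time the clock registers 86400/0.997776 = 86592.6 s, so it gains 193 s.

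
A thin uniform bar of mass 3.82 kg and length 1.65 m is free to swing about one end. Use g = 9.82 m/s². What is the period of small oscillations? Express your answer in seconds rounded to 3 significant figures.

For a physical pendulum T = 2π√(I/(mgd)), with d = 0.8250 m from pivot to centre of mass.
I_cm = mL²/12 = 3.82 × 1.65²/12 = 0.8667 kg·m²; I = I_cm + md² = 0.8667 + 3.82 × 0.8250² = 3.467 kg·m².
T = 2π√(3.467/(3.82 × 9.82 × 0.8250)) = 2.10 s.

2.10 s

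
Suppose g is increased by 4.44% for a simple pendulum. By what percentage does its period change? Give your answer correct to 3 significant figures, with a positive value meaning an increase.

T ∝ 1/√g, so T'/T = 1/√(1.044) = 0.9785.
Percentage change in T = (0.9785 − 1) × 100% = -2.15%.

-2.15%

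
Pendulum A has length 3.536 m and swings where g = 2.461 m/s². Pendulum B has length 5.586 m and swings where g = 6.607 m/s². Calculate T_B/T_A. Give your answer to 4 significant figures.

T = 2π√(L/g), so T_B/T_A = √((L_B/g_B)/(L_A/g_A)) = √((5.586/6.607)/(3.536/2.461)) = 0.7671.

0.7671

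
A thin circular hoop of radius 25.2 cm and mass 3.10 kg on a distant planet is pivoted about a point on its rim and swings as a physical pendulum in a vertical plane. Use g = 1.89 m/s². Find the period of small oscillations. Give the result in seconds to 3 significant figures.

I_cm = mr² = 0.1969 kg·m². The pivot is at distance d = 0.252 m from the centre of mass.
By the parallel-axis theorem, I = I_cm + md² = 0.1969 + 0.1969 = 0.3937 kg·m².
T = 2π√(I/(mgd)) = 2π√(0.3937/(3.10 × 1.89 × 0.252)) = 3.24 s.

3.24 s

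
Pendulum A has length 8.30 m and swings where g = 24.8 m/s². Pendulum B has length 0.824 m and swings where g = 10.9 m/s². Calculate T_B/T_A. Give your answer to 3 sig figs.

0.475

T = 2π√(L/g), so T_B/T_A = √((L_B/g_B)/(L_A/g_A)) = √((0.824/10.9)/(8.30/24.8)) = 0.475.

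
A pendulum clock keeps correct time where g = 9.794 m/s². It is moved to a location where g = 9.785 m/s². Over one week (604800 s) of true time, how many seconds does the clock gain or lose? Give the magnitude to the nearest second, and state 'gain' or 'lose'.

The clock's period scales as T ∝ 1/√g, so T'/T = √(9.794/9.785) = 1.00046.
In 604800 s of true time the clock registers 604800/1.00046 = 604522.1 s, so it loses 278 s.

lose 278 s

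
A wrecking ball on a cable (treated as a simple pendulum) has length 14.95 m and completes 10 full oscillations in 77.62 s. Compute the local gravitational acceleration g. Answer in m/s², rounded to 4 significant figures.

T = 77.62/10 = 7.7620 s.
From T = 2π√(L/g), g = 4π²L/T² = 4π² × 14.95/7.7620² = 9.796 m/s².

9.796 m/s²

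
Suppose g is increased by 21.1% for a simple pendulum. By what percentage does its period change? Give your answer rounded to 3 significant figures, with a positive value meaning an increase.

-9.13%

T ∝ 1/√g, so T'/T = 1/√(1.211) = 0.9087.
Percentage change in T = (0.9087 − 1) × 100% = -9.13%.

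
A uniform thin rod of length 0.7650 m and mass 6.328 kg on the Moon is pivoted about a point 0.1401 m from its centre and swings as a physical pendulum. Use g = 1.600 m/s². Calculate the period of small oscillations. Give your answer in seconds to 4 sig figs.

For a physical pendulum T = 2π√(I/(mgd)), with d = 0.14010 m from pivot to centre of mass.
I_cm = mL²/12 = 6.328 × 0.7650²/12 = 0.30861 kg·m²; I = I_cm + md² = 0.30861 + 6.328 × 0.14010² = 0.43281 kg·m².
T = 2π√(0.43281/(6.328 × 1.600 × 0.14010)) = 3.471 s.

3.471 s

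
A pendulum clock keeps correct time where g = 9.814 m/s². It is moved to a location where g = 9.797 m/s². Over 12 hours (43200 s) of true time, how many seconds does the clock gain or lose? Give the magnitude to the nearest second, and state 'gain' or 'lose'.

lose 37 s

The clock's period scales as T ∝ 1/√g, so T'/T = √(9.814/9.797) = 1.00087.
In 43200 s of true time the clock registers 43200/1.00087 = 43162.6 s, so it loses 37 s.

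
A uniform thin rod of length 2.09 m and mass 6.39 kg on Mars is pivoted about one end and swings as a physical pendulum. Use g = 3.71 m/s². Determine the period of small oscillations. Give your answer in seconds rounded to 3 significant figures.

For a physical pendulum T = 2π√(I/(mgd)), with d = 1.045 m from pivot to centre of mass.
I_cm = mL²/12 = 6.39 × 2.09²/12 = 2.326 kg·m²; I = I_cm + md² = 2.326 + 6.39 × 1.045² = 9.304 kg·m².
T = 2π√(9.304/(6.39 × 3.71 × 1.045)) = 3.85 s.

3.85 s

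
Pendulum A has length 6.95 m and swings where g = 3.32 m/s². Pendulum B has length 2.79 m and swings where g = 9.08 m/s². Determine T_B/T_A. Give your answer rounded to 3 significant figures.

0.383

T = 2π√(L/g), so T_B/T_A = √((L_B/g_B)/(L_A/g_A)) = √((2.79/9.08)/(6.95/3.32)) = 0.383.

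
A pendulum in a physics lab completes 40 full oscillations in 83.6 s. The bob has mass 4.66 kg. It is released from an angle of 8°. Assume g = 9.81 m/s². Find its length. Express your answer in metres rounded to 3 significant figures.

T = 83.6/40 = 2.090 s.
From T = 2π√(L/g), L = gT²/(4π²) = 9.81 × 2.090²/(4π²) = 1.09 m.

1.09 m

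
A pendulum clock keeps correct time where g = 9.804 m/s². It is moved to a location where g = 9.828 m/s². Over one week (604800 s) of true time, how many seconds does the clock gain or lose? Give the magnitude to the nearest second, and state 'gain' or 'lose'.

The clock's period scales as T ∝ 1/√g, so T'/T = √(9.804/9.828) = 0.998778.
In 604800 s of true time the clock registers 604800/0.998778 = 605539.8 s, so it gains 740 s.

gain 740 s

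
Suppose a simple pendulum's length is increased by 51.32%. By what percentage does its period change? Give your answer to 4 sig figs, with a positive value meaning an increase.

T ∝ √L, so T'/T = √(1.5132) = 1.2301.
Percentage change in T = (1.2301 − 1) × 100% = 23.01%.

23.01%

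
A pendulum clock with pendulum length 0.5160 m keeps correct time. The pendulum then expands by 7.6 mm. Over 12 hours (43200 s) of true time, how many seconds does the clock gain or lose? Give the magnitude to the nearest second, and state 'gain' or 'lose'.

lose 315 s

T ∝ √L, so T'/T = √(0.52360/0.5160) = 1.00734.
In 43200 s of true time the clock registers 43200/1.00734 = 42885.3 s, so it loses 315 s.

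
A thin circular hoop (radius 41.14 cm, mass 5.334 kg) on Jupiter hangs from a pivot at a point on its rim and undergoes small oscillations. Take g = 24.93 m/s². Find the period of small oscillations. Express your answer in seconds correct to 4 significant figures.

I_cm = mr² = 0.90278 kg·m². The pivot is at distance d = 0.4114 m from the centre of mass.
By the parallel-axis theorem, I = I_cm + md² = 0.90278 + 0.90278 = 1.8056 kg·m².
T = 2π√(I/(mgd)) = 2π√(1.8056/(5.334 × 24.93 × 0.4114)) = 1.141 s.

1.141 s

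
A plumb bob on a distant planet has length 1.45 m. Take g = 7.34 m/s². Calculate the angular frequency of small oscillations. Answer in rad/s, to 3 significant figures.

ω = √(g/L) = √(7.34/1.45) = 2.25 rad/s.

2.25 rad/s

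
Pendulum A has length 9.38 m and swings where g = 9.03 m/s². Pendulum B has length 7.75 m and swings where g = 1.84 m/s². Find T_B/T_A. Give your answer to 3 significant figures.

2.01

T = 2π√(L/g), so T_B/T_A = √((L_B/g_B)/(L_A/g_A)) = √((7.75/1.84)/(9.38/9.03)) = 2.01.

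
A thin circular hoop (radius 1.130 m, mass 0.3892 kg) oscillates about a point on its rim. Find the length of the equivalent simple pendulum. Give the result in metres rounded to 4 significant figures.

The equivalent simple-pendulum length is L_eq = I/(md), where I is about the pivot and d = 1.1300 m.
I_cm = mR² = 0.49697 kg·m², so I = I_cm + md² = 0.49697 + 0.49697 = 0.99394 kg·m².
L_eq = 0.99394/(0.3892 × 1.1300) = 2.260 m.

2.260 m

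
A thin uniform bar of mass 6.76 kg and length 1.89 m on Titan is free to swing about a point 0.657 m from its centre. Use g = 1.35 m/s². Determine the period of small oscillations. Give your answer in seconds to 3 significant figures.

5.70 s

For a physical pendulum T = 2π√(I/(mgd)), with d = 0.6570 m from pivot to centre of mass.
I_cm = mL²/12 = 6.76 × 1.89²/12 = 2.012 kg·m²; I = I_cm + md² = 2.012 + 6.76 × 0.6570² = 4.930 kg·m².
T = 2π√(4.930/(6.76 × 1.35 × 0.6570)) = 5.70 s.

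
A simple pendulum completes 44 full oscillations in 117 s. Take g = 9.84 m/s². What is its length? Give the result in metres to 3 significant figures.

T = 117/44 = 2.659 s.
From T = 2π√(L/g), L = gT²/(4π²) = 9.84 × 2.659²/(4π²) = 1.76 m.

1.76 m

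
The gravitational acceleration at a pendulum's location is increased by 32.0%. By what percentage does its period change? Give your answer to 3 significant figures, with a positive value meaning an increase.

-13.0%

T ∝ 1/√g, so T'/T = 1/√(1.320) = 0.8704.
Percentage change in T = (0.8704 − 1) × 100% = -13.0%.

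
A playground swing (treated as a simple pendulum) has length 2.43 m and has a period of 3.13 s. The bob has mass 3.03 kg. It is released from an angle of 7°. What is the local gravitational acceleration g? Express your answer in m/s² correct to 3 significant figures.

9.79 m/s²

From T = 2π√(L/g), g = 4π²L/T² = 4π² × 2.43/3.130² = 9.79 m/s².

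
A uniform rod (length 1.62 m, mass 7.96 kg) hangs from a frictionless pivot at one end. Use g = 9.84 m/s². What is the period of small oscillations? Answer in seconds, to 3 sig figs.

For a physical pendulum T = 2π√(I/(mgd)), with d = 0.8100 m from pivot to centre of mass.
I_cm = mL²/12 = 7.96 × 1.62²/12 = 1.741 kg·m²; I = I_cm + md² = 1.741 + 7.96 × 0.8100² = 6.963 kg·m².
T = 2π√(6.963/(7.96 × 9.84 × 0.8100)) = 2.08 s.

2.08 s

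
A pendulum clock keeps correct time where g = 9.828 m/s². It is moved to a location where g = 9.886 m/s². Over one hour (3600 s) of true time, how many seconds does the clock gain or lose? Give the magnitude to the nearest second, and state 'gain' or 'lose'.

gain 11 s

The clock's period scales as T ∝ 1/√g, so T'/T = √(9.828/9.886) = 0.997062.
In 3600 s of true time the clock registers 3600/0.997062 = 3610.6 s, so it gains 11 s.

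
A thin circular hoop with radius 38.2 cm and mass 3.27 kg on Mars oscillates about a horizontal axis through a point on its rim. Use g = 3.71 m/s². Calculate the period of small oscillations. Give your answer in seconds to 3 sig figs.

I_cm = mr² = 0.4772 kg·m². The pivot is at distance d = 0.382 m from the centre of mass.
By the parallel-axis theorem, I = I_cm + md² = 0.4772 + 0.4772 = 0.9543 kg·m².
T = 2π√(I/(mgd)) = 2π√(0.9543/(3.27 × 3.71 × 0.382)) = 2.85 s.

2.85 s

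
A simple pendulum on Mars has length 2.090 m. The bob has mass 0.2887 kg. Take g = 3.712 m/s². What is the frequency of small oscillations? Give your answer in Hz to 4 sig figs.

T = 2π√(L/g) = 2π√(2.090/3.712) = 4.7146 s, so f = 1/T = 0.2121 Hz.

0.2121 Hz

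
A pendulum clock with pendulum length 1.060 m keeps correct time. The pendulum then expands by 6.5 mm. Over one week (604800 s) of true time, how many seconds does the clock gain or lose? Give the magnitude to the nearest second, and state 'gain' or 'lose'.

lose 1846 s

T ∝ √L, so T'/T = √(1.06650/1.060) = 1.00306.
In 604800 s of true time the clock registers 604800/1.00306 = 602954.1 s, so it loses 1846 s.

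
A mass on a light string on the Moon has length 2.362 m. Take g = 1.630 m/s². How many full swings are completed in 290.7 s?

38

T = 2π√(L/g) = 2π√(2.362/1.630) = 7.5636 s.
Number of complete oscillations = ⌊290.7/7.5636⌋ = ⌊38.434⌋ = 38.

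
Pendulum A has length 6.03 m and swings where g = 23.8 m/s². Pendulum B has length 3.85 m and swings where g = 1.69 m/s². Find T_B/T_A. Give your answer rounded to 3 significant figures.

T = 2π√(L/g), so T_B/T_A = √((L_B/g_B)/(L_A/g_A)) = √((3.85/1.69)/(6.03/23.8)) = 3.00.

3.00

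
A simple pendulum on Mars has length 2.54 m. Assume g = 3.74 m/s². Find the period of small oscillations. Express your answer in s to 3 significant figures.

T = 2π√(L/g) = 2π√(2.54/3.74) = 2π × 0.8241 = 5.18 s.

5.18 s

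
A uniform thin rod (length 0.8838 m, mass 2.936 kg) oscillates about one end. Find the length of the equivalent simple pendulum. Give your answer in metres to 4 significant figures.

The equivalent simple-pendulum length is L_eq = I/(md), where I is about the pivot and d = 0.44190 m.
I_cm = (1/12)mL² = 0.19111 kg·m², so I = I_cm + md² = 0.19111 + 0.57333 = 0.76444 kg·m².
L_eq = 0.76444/(2.936 × 0.44190) = 0.5892 m.

0.5892 m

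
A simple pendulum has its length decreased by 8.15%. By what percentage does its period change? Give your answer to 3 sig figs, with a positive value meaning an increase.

T ∝ √L, so T'/T = √(0.9185) = 0.9584.
Percentage change in T = (0.9584 − 1) × 100% = -4.16%.

-4.16%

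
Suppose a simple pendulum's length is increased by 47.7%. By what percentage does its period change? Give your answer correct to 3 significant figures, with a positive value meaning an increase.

T ∝ √L, so T'/T = √(1.477) = 1.215.
Percentage change in T = (1.215 − 1) × 100% = 21.5%.

21.5%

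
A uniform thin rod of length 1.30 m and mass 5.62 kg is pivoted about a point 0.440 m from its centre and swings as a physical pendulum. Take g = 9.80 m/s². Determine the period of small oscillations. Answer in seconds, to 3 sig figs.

For a physical pendulum T = 2π√(I/(mgd)), with d = 0.4400 m from pivot to centre of mass.
I_cm = mL²/12 = 5.62 × 1.30²/12 = 0.7915 kg·m²; I = I_cm + md² = 0.7915 + 5.62 × 0.4400² = 1.880 kg·m².
T = 2π√(1.880/(5.62 × 9.80 × 0.4400)) = 1.75 s.

1.75 s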